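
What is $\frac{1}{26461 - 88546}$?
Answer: $- \frac{1}{62085} \approx -1.6107 \cdot 10^{-5}$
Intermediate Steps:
$\frac{1}{26461 - 88546} = \frac{1}{-62085} = - \frac{1}{62085}$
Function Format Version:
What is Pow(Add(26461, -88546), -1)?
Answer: Rational(-1, 62085) ≈ -1.6107e-5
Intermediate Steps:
Pow(Add(26461, -88546), -1) = Pow(-62085, -1) = Rational(-1, 62085)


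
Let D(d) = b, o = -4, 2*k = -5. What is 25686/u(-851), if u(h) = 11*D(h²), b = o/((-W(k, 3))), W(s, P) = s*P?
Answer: -192645/44 ≈ -4378.3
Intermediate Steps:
k = -5/2 (k = (½)*(-5) = -5/2 ≈ -2.5000)
W(s, P) = P*s
b = -8/15 (b = -4/((-3*(-5)/2)) = -4/((-1*(-15/2))) = -4/15/2 = -4*2/15 = -8/15 ≈ -0.53333)
D(d) = -8/15
u(h) = -88/15 (u(h) = 11*(-8/15) = -88/15)
25686/u(-851) = 25686/(-88/15) = 25686*(-15/88) = -192645/44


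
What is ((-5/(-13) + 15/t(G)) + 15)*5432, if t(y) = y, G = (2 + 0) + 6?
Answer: 1218805/13 ≈ 93754.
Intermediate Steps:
G = 8 (G = 2 + 6 = 8)
((-5/(-13) + 15/t(G)) + 15)*5432 = ((-5/(-13) + 15/8) + 15)*5432 = ((-5*(-1/13) + 15*(1/8)) + 15)*5432 = ((5/13 + 15/8) + 15)*5432 = (235/104 + 15)*5432 = (1795/104)*5432 = 1218805/13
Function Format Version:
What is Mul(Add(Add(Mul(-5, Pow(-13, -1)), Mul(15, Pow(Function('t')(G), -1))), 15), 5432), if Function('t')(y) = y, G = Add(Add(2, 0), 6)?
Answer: Rational(1218805, 13) ≈ 93754.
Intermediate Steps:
G = 8 (G = Add(2, 6) = 8)
Mul(Add(Add(Mul(-5, Pow(-13, -1)), Mul(15, Pow(Function('t')(G), -1))), 15), 5432) = Mul(Add(Add(Mul(-5, Pow(-13, -1)), Mul(15, Pow(8, -1))), 15), 5432) = Mul(Add(Add(Mul(-5, Rational(-1, 13)), Mul(15, Rational(1, 8))), 15), 5432) = Mul(Add(Add(Rational(5, 13), Rational(15, 8)), 15), 5432) = Mul(Add(Rational(235, 104), 15), 5432) = Mul(Rational(1795, 104), 5432) = Rational(1218805, 13)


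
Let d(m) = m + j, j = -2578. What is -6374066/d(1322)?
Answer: 3187033/628 ≈ 5074.9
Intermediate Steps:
d(m) = -2578 + m (d(m) = m - 2578 = -2578 + m)
-6374066/d(1322) = -6374066/(-2578 + 1322) = -6374066/(-1256) = -6374066*(-1/1256) = 3187033/628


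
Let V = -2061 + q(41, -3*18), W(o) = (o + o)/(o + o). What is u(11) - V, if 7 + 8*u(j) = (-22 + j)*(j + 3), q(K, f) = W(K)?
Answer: 16319/8 ≈ 2039.9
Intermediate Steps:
W(o) = 1 (W(o) = (2*o)/((2*o)) = (2*o)*(1/(2*o)) = 1)
q(K, f) = 1
V = -2060 (V = -2061 + 1 = -2060)
u(j) = -7/8 + (-22 + j)*(3 + j)/8 (u(j) = -7/8 + ((-22 + j)*(j + 3))/8 = -7/8 + ((-22 + j)*(3 + j))/8 = -7/8 + (-22 + j)*(3 + j)/8)
u(11) - V = (-73/8 - 19/8*11 + (⅛)*11²) - 1*(-2060) = (-73/8 - 209/8 + (⅛)*121) + 2060 = (-73/8 - 209/8 + 121/8) + 2060 = -161/8 + 2060 = 16319/8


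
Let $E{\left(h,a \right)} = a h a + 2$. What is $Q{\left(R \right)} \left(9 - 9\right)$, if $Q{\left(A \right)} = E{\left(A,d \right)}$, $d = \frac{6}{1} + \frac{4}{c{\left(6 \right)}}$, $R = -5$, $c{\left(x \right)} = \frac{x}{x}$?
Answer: $0$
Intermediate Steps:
$c{\left(x \right)} = 1$
$d = 10$ ($d = \frac{6}{1} + \frac{4}{1} = 6 \cdot 1 + 4 \cdot 1 = 6 + 4 = 10$)
$E{\left(h,a \right)} = 2 + h a^{2}$ ($E{\left(h,a \right)} = h a^{2} + 2 = 2 + h a^{2}$)
$Q{\left(A \right)} = 2 + 100 A$ ($Q{\left(A \right)} = 2 + A 10^{2} = 2 + A 100 = 2 + 100 A$)
$Q{\left(R \right)} \left(9 - 9\right) = \left(2 + 100 \left(-5\right)\right) \left(9 - 9\right) = \left(2 - 500\right) 0 = \left(-498\right) 0 = 0$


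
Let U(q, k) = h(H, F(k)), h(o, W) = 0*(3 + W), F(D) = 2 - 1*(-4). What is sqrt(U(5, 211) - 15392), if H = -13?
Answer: 4*I*sqrt(962) ≈ 124.06*I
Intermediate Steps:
F(D) = 6 (F(D) = 2 + 4 = 6)
h(o, W) = 0
U(q, k) = 0
sqrt(U(5, 211) - 15392) = sqrt(0 - 15392) = sqrt(-15392) = 4*I*sqrt(962)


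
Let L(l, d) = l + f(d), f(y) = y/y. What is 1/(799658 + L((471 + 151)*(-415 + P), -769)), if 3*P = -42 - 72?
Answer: 1/517893 ≈ 1.9309e-6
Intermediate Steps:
f(y) = 1
P = -38 (P = (-42 - 72)/3 = (⅓)*(-114) = -38)
L(l, d) = 1 + l (L(l, d) = l + 1 = 1 + l)
1/(799658 + L((471 + 151)*(-415 + P), -769)) = 1/(799658 + (1 + (471 + 151)*(-415 - 38))) = 1/(799658 + (1 + 622*(-453))) = 1/(799658 + (1 - 281766)) = 1/(799658 - 281765) = 1/517893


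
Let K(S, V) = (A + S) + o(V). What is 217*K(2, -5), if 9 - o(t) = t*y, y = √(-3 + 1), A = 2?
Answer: 2821 + 1085*I*√2 ≈ 2821.0 + 1534.4*I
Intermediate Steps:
y = I*√2 (y = √(-2) = I*√2 ≈ 1.4142*I)
o(t) = 9 - I*t*√2 (o(t) = 9 - t*I*√2 = 9 - I*t*√2)
K(S, V) = 11 + S - I*V*√2 (K(S, V) = (2 + S) + (9 - I*V*√2) = 11 + S - I*V*√2)
217*K(2, -5) = 217*(11 + 2 - 1*I*(-5)*√2) = 217*(11 + 2 + 5*I*√2) = 217*(13 + 5*I*√2) = 2821 + 1085*I*√2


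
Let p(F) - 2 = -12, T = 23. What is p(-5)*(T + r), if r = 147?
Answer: -1700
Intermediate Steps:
p(F) = -10 (p(F) = 2 - 12 = -10)
p(-5)*(T + r) = -10*(23 + 147) = -10*170 = -1700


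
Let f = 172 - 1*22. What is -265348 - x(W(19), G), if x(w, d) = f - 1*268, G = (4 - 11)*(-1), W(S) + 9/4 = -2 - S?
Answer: -265230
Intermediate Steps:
f = 150 (f = 172 - 22 = 150)
W(S) = -17/4 - S (W(S) = -9/4 + (-2 - S) = -17/4 - S)
G = 7 (G = -7*(-1) = 7)
x(w, d) = -118 (x(w, d) = 150 - 1*268 = 150 - 268 = -118)
-265348 - x(W(19), G) = -265348 - 1*(-118) = -265348 + 118 = -265230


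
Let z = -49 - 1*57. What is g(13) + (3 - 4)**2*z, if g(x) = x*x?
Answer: 63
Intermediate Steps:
z = -106 (z = -49 - 57 = -106)
g(x) = x**2
g(13) + (3 - 4)**2*z = 13**2 + (3 - 4)**2*(-106) = 169 + (-1)**2*(-106) = 169 + 1*(-106) = 169 - 106 = 63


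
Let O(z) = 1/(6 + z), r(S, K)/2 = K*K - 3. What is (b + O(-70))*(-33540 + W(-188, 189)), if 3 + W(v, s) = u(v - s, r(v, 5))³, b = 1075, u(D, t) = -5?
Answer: -579081183/16 ≈ -3.6193e+7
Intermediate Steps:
r(S, K) = -6 + 2*K² (r(S, K) = 2*(K*K - 3) = 2*(K² - 3) = 2*(-3 + K²) = -6 + 2*K²)
W(v, s) = -128 (W(v, s) = -3 + (-5)³ = -3 - 125 = -128)
(b + O(-70))*(-33540 + W(-188, 189)) = (1075 + 1/(6 - 70))*(-33540 - 128) = (1075 + 1/(-64))*(-33668) = (1075 - 1/64)*(-33668) = (68799/64)*(-33668) = -579081183/16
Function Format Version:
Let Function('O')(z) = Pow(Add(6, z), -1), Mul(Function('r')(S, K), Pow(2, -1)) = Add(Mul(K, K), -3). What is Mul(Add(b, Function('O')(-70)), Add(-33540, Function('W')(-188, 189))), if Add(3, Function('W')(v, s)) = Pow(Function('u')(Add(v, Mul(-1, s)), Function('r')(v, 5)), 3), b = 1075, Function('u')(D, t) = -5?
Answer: Rational(-579081183, 16) ≈ -3.6193e+7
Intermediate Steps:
Function('r')(S, K) = Add(-6, Mul(2, Pow(K, 2))) (Function('r')(S, K) = Mul(2, Add(Mul(K, K), -3)) = Mul(2, Add(Pow(K, 2), -3)) = Mul(2, Add(-3, Pow(K, 2))) = Add(-6, Mul(2, Pow(K, 2))))
Function('W')(v, s) = -128 (Function('W')(v, s) = Add(-3, Pow(-5, 3)) = Add(-3, -125) = -128)
Mul(Add(b, Function('O')(-70)), Add(-33540, Function('W')(-188, 189))) = Mul(Add(1075, Pow(Add(6, -70), -1)), Add(-33540, -128)) = Mul(Add(1075, Pow(-64, -1)), -33668) = Mul(Add(1075, Rational(-1, 64)), -33668) = Mul(Rational(68799, 64), -33668) = Rational(-579081183, 16)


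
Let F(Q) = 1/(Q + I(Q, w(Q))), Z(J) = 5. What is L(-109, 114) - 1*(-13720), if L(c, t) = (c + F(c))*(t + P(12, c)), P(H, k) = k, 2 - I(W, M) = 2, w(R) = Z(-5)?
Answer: 1436070/109 ≈ 13175.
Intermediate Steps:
w(R) = 5
I(W, M) = 0 (I(W, M) = 2 - 1*2 = 2 - 2 = 0)
F(Q) = 1/Q (F(Q) = 1/(Q + 0) = 1/Q)
L(c, t) = (c + t)*(c + 1/c) (L(c, t) = (c + 1/c)*(t + c) = (c + 1/c)*(c + t) = (c + t)*(c + 1/c))
L(-109, 114) - 1*(-13720) = (1 + (-109)² - 109*114 + 114/(-109)) - 1*(-13720) = (1 + 11881 - 12426 + 114*(-1/109)) + 13720 = (1 + 11881 - 12426 - 114/109) + 13720 = -59410/109 + 13720 = 1436070/109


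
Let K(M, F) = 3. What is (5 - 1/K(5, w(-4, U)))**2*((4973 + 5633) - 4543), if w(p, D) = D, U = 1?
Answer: 396116/3 ≈ 1.3204e+5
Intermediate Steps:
(5 - 1/K(5, w(-4, U)))**2*((4973 + 5633) - 4543) = (5 - 1/3)**2*((4973 + 5633) - 4543) = (5 - 1*1/3)**2*(10606 - 4543) = (5 - 1/3)**2*6063 = (14/3)**2*6063 = (196/9)*6063 = 396116/3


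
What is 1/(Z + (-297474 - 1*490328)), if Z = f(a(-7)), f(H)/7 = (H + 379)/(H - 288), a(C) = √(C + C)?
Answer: -65355242282/51487592441225991 + 4669*I*√14/51487592441225991 ≈ -1.2693e-6 + 3.393e-13*I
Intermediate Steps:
a(C) = √2*√C (a(C) = √(2*C) = √2*√C)
f(H) = 7*(379 + H)/(-288 + H) (f(H) = 7*((H + 379)/(H - 288)) = 7*((379 + H)/(-288 + H)) = 7*(379 + H)/(-288 + H))
Z = 7*(379 + I*√14)/(-288 + I*√14) (Z = 7*(379 + √2*√(-7))/(-288 + √2*√(-7)) = 7*(379 + √2*(I*√7))/(-288 + √2*(I*√7)) = 7*(379 + I*√14)/(-288 + I*√14) ≈ -9.2091 - 0.21059*I)
1/(Z + (-297474 - 1*490328)) = 1/(7*(√14 - 379*I)/(√14 + 288*I) + (-297474 - 1*490328)) = 1/(7*(√14 - 379*I)/(√14 + 288*I) + (-297474 - 490328)) = 1/(7*(√14 - 379*I)/(√14 + 288*I) - 787802) = 1/(-787802 + 7*(√14 - 379*I)/(√14 + 288*I))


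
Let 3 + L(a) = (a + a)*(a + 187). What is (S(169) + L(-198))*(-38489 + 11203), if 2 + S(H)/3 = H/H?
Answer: -118694100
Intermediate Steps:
L(a) = -3 + 2*a*(187 + a) (L(a) = -3 + (a + a)*(a + 187) = -3 + (2*a)*(187 + a) = -3 + 2*a*(187 + a))
S(H) = -3 (S(H) = -6 + 3*(H/H) = -6 + 3*1 = -6 + 3 = -3)
(S(169) + L(-198))*(-38489 + 11203) = (-3 + (-3 + 2*(-198)² + 374*(-198)))*(-38489 + 11203) = (-3 + (-3 + 2*39204 - 74052))*(-27286) = (-3 + (-3 + 78408 - 74052))*(-27286) = (-3 + 4353)*(-27286) = 4350*(-27286) = -118694100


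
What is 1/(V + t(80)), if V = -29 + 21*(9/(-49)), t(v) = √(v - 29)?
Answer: -1610/50401 - 49*√51/50401 ≈ -0.038887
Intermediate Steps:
t(v) = √(-29 + v)
V = -230/7 (V = -29 + 21*(9*(-1/49)) = -29 + 21*(-9/49) = -29 - 27/7 = -230/7 ≈ -32.857)
1/(V + t(80)) = 1/(-230/7 + √(-29 + 80)) = 1/(-230/7 + √51)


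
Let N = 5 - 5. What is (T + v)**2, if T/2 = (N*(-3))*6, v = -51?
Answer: 2601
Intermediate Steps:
N = 0
T = 0 (T = 2*((0*(-3))*6) = 2*(0*6) = 2*0 = 0)
(T + v)**2 = (0 - 51)**2 = (-51)**2 = 2601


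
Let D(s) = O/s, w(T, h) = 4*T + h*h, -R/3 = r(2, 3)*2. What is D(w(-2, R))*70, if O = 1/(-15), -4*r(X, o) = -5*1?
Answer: -56/579 ≈ -0.096718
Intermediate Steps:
r(X, o) = 5/4 (r(X, o) = -(-5)/4 = -¼*(-5) = 5/4)
R = -15/2 (R = -15*2/4 = -3*5/2 = -15/2 ≈ -7.5000)
O = -1/15 ≈ -0.066667
w(T, h) = h² + 4*T (w(T, h) = 4*T + h² = h² + 4*T)
D(s) = -1/(15*s)
D(w(-2, R))*70 = -1/(15*((-15/2)² + 4*(-2)))*70 = -1/(15*(225/4 - 8))*70 = -1/(15*193/4)*70 = -1/15*4/193*70 = -4/2895*70 = -56/579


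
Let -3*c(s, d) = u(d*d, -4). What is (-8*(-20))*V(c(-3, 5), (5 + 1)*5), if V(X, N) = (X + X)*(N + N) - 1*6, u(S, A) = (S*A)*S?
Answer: 15999040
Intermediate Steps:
u(S, A) = A*S² (u(S, A) = (A*S)*S = A*S²)
c(s, d) = 4*d⁴/3 (c(s, d) = -(-4)*(d*d)²/3 = -(-4)*(d²)²/3 = -(-4)*d⁴/3 = 4*d⁴/3)
V(X, N) = -6 + 4*N*X (V(X, N) = (2*X)*(2*N) - 6 = 4*N*X - 6 = -6 + 4*N*X)
(-8*(-20))*V(c(-3, 5), (5 + 1)*5) = (-8*(-20))*(-6 + 4*((5 + 1)*5)*((4/3)*5⁴)) = 160*(-6 + 4*(6*5)*((4/3)*625)) = 160*(-6 + 4*30*(2500/3)) = 160*(-6 + 100000) = 160*99994 = 15999040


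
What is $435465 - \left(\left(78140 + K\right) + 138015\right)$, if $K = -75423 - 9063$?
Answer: $303796$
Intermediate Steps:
$K = -84486$ ($K = -75423 - 9063 = -84486$)
$435465 - \left(\left(78140 + K\right) + 138015\right) = 435465 - \left(\left(78140 - 84486\right) + 138015\right) = 435465 - \left(-6346 + 138015\right) = 435465 - 131669 = 303796$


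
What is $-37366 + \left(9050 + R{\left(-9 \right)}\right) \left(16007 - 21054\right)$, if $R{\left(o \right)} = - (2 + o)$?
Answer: $-45748045$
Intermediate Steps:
$R{\left(o \right)} = -2 - o$
$-37366 + \left(9050 + R{\left(-9 \right)}\right) \left(16007 - 21054\right) = -37366 + \left(9050 - -7\right) \left(16007 - 21054\right) = -37366 + \left(9050 + \left(-2 + 9\right)\right) \left(-5047\right) = -37366 + \left(9050 + 7\right) \left(-5047\right) = -37366 + 9057 \left(-5047\right) = -37366 - 45710679 = -45748045$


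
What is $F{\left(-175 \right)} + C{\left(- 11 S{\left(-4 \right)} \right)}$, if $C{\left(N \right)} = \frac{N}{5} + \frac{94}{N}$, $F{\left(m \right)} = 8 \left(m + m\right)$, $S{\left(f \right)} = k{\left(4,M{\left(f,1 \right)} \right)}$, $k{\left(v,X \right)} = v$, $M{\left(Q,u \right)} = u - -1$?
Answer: $- \frac{309203}{110} \approx -2810.9$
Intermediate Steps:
$M{\left(Q,u \right)} = 1 + u$ ($M{\left(Q,u \right)} = u + 1 = 1 + u$)
$S{\left(f \right)} = 4$
$F{\left(m \right)} = 16 m$ ($F{\left(m \right)} = 8 \cdot 2 m = 16 m$)
$C{\left(N \right)} = \frac{94}{N} + \frac{N}{5}$ ($C{\left(N \right)} = N \frac{1}{5} + \frac{94}{N} = \frac{N}{5} + \frac{94}{N} = \frac{94}{N} + \frac{N}{5}$)
$F{\left(-175 \right)} + C{\left(- 11 S{\left(-4 \right)} \right)} = 16 \left(-175\right) + \left(\frac{94}{\left(-11\right) 4} + \frac{\left(-11\right) 4}{5}\right) = -2800 + \left(\frac{94}{-44} + \frac{1}{5} \left(-44\right)\right) = -2800 + \left(94 \left(- \frac{1}{44}\right) - \frac{44}{5}\right) = -2800 - \frac{1203}{110} = - \frac{309203}{110}$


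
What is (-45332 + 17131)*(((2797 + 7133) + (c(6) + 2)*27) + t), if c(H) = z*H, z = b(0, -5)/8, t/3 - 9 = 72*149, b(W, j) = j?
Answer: -4748343375/4 ≈ -1.1871e+9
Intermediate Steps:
t = 32211 (t = 27 + 3*(72*149) = 27 + 3*10728 = 27 + 32184 = 32211)
z = -5/8 ≈ -0.62500
c(H) = -5*H/8
(-45332 + 17131)*(((2797 + 7133) + (c(6) + 2)*27) + t) = (-45332 + 17131)*(((2797 + 7133) + (-5/8*6 + 2)*27) + 32211) = -28201*((9930 + (-15/4 + 2)*27) + 32211) = -28201*((9930 - 7/4*27) + 32211) = -28201*((9930 - 189/4) + 32211) = -28201*(39531/4 + 32211) = -28201*168375/4 = -4748343375/4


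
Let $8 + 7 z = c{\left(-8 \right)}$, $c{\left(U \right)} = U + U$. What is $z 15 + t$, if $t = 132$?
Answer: $\frac{564}{7} \approx 80.571$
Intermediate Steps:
$c{\left(U \right)} = 2 U$
$z = - \frac{24}{7}$ ($z = - \frac{8}{7} + \frac{2 \left(-8\right)}{7} = - \frac{8}{7} + \frac{1}{7} \left(-16\right) = - \frac{8}{7} - \frac{16}{7} = - \frac{24}{7} \approx -3.4286$)
$z 15 + t = \left(- \frac{24}{7}\right) 15 + 132 = - \frac{360}{7} + 132 = \frac{564}{7}$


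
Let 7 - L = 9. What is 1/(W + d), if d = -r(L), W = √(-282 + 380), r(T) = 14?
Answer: -⅐ - √2/14 ≈ -0.24387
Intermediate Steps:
L = -2 (L = 7 - 1*9 = 7 - 9 = -2)
W = 7*√2 (W = √98 = 7*√2 ≈ 9.8995)
d = -14 (d = -1*14 = -14)
1/(W + d) = 1/(7*√2 - 14) = 1/(-14 + 7*√2)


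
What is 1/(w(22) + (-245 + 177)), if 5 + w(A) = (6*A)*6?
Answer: 1/719 ≈ 0.0013908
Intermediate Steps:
w(A) = -5 + 36*A (w(A) = -5 + (6*A)*6 = -5 + 36*A)
1/(w(22) + (-245 + 177)) = 1/((-5 + 36*22) + (-245 + 177)) = 1/((-5 + 792) - 68) = 1/(787 - 68) = 1/719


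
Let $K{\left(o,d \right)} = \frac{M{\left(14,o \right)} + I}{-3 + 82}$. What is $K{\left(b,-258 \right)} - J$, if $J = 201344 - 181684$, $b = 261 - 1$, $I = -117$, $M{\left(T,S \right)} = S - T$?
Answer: $- \frac{1553011}{79} \approx -19658.0$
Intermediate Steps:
$b = 260$ ($b = 261 - 1 = 260$)
$K{\left(o,d \right)} = - \frac{131}{79} + \frac{o}{79}$ ($K{\left(o,d \right)} = \frac{\left(o - 14\right) - 117}{-3 + 82} = \frac{\left(o - 14\right) - 117}{79} = \left(\left(-14 + o\right) - 117\right) \frac{1}{79} = \left(-131 + o\right) \frac{1}{79} = - \frac{131}{79} + \frac{o}{79}$)
$J = 19660$ ($J = 201344 - 181684 = 19660$)
$K{\left(b,-258 \right)} - J = \left(- \frac{131}{79} + \frac{1}{79} \cdot 260\right) - 19660 = \left(- \frac{131}{79} + \frac{260}{79}\right) - 19660 = \frac{129}{79} - 19660 = - \frac{1553011}{79}$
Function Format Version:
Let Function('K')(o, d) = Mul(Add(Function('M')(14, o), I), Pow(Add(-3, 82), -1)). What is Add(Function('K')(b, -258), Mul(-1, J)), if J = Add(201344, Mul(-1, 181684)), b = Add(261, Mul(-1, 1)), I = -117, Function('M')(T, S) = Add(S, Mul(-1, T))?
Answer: Rational(-1553011, 79) ≈ -19658.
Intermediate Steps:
b = 260 (b = Add(261, -1) = 260)
Function('K')(o, d) = Add(Rational(-131, 79), Mul(Rational(1, 79), o)) (Function('K')(o, d) = Mul(Add(Add(o, Mul(-1, 14)), -117), Pow(Add(-3, 82), -1)) = Mul(Add(Add(o, -14), -117), Pow(79, -1)) = Mul(Add(Add(-14, o), -117), Rational(1, 79)) = Mul(Add(-131, o), Rational(1, 79)) = Add(Rational(-131, 79), Mul(Rational(1, 79), o)))
J = 19660 (J = Add(201344, -181684) = 19660)
Add(Function('K')(b, -258), Mul(-1, J)) = Add(Add(Rational(-131, 79), Mul(Rational(1, 79), 260)), Mul(-1, 19660)) = Add(Add(Rational(-131, 79), Rational(260, 79)), -19660) = Add(Rational(129, 79), -19660) = Rational(-1553011, 79)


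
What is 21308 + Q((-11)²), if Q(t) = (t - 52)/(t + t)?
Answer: 5156605/242 ≈ 21308.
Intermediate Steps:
Q(t) = (-52 + t)/(2*t) (Q(t) = (-52 + t)/((2*t)) = (-52 + t)*(1/(2*t)) = (-52 + t)/(2*t))
21308 + Q((-11)²) = 21308 + (-52 + (-11)²)/(2*((-11)²)) = 21308 + (½)*(-52 + 121)/121 = 21308 + (½)*(1/121)*69 = 21308 + 69/242 = 5156605/242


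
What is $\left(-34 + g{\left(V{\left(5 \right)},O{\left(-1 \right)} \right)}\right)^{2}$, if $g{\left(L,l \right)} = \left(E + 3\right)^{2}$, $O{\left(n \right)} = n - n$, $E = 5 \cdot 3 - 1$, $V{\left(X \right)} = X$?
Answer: $65025$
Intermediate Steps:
$E = 14$ ($E = 15 - 1 = 14$)
$O{\left(n \right)} = 0$
$g{\left(L,l \right)} = 289$ ($g{\left(L,l \right)} = \left(14 + 3\right)^{2} = 17^{2} = 289$)
$\left(-34 + g{\left(V{\left(5 \right)},O{\left(-1 \right)} \right)}\right)^{2} = \left(-34 + 289\right)^{2} = 255^{2} = 65025$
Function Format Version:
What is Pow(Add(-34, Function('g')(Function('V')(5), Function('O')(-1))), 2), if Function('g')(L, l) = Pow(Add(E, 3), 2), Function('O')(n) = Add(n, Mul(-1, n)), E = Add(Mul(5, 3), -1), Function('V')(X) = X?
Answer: 65025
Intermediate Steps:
E = 14 (E = Add(15, -1) = 14)
Function('O')(n) = 0
Function('g')(L, l) = 289 (Function('g')(L, l) = Pow(Add(14, 3), 2) = Pow(17, 2) = 289)
Pow(Add(-34, Function('g')(Function('V')(5), Function('O')(-1))), 2) = Pow(Add(-34, 289), 2) = Pow(255, 2) = 65025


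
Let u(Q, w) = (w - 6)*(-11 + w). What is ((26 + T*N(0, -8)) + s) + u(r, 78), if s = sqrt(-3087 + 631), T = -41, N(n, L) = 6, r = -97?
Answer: 4604 + 2*I*sqrt(614) ≈ 4604.0 + 49.558*I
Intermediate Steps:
u(Q, w) = (-11 + w)*(-6 + w) (u(Q, w) = (-6 + w)*(-11 + w) = (-11 + w)*(-6 + w))
s = 2*I*sqrt(614) (s = sqrt(-2456) = 2*I*sqrt(614) ≈ 49.558*I)
((26 + T*N(0, -8)) + s) + u(r, 78) = ((26 - 41*6) + 2*I*sqrt(614)) + (66 + 78**2 - 17*78) = ((26 - 246) + 2*I*sqrt(614)) + (66 + 6084 - 1326) = (-220 + 2*I*sqrt(614)) + 4824 = 4604 + 2*I*sqrt(614)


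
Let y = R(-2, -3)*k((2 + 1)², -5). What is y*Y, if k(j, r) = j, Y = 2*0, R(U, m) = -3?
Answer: 0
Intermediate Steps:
Y = 0
y = -27 (y = -3*(2 + 1)² = -3*3² = -3*9 = -27)
y*Y = -27*0 = 0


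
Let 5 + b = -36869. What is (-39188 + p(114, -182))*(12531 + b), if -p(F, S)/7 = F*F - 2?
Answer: 3168144078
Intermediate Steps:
b = -36874 (b = -5 - 36869 = -36874)
p(F, S) = 14 - 7*F² (p(F, S) = -7*(F*F - 2) = -7*(F² - 2) = -7*(-2 + F²) = 14 - 7*F²)
(-39188 + p(114, -182))*(12531 + b) = (-39188 + (14 - 7*114²))*(12531 - 36874) = (-39188 + (14 - 7*12996))*(-24343) = (-39188 + (14 - 90972))*(-24343) = (-39188 - 90958)*(-24343) = -130146*(-24343) = 3168144078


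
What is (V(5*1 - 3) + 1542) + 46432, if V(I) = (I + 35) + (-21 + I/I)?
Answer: 47991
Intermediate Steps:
V(I) = 15 + I (V(I) = (35 + I) + (-21 + 1) = (35 + I) - 20 = 15 + I)
(V(5*1 - 3) + 1542) + 46432 = ((15 + (5*1 - 3)) + 1542) + 46432 = ((15 + (5 - 3)) + 1542) + 46432 = ((15 + 2) + 1542) + 46432 = (17 + 1542) + 46432 = 1559 + 46432 = 47991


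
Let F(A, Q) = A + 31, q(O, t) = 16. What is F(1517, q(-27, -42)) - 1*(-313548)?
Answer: 315096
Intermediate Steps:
F(A, Q) = 31 + A
F(1517, q(-27, -42)) - 1*(-313548) = (31 + 1517) - 1*(-313548) = 1548 + 313548 = 315096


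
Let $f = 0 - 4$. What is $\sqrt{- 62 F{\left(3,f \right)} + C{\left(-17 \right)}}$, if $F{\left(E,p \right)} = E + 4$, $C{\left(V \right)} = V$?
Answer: $i \sqrt{451} \approx 21.237 i$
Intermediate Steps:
$f = -4$
$F{\left(E,p \right)} = 4 + E$
$\sqrt{- 62 F{\left(3,f \right)} + C{\left(-17 \right)}} = \sqrt{- 62 \left(4 + 3\right) - 17} = \sqrt{\left(-62\right) 7 - 17} = \sqrt{-434 - 17} = \sqrt{-451} = i \sqrt{451}$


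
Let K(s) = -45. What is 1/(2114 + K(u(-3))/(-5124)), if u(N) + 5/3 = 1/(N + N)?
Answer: 1708/3610727 ≈ 0.00047304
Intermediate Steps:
u(N) = -5/3 + 1/(2*N) (u(N) = -5/3 + 1/(N + N) = -5/3 + 1/(2*N))
1/(2114 + K(u(-3))/(-5124)) = 1/(2114 - 45/(-5124)) = 1/(2114 - 45*(-1/5124)) = 1/(2114 + 15/1708) = 1/(3610727/1708) = 1708/3610727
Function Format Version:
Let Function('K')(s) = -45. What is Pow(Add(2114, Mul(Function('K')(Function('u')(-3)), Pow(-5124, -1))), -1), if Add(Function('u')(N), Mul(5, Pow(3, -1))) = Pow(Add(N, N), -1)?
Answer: Rational(1708, 3610727) ≈ 0.00047304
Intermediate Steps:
Function('u')(N) = Add(Rational(-5, 3), Mul(Rational(1, 2), Pow(N, -1))) (Function('u')(N) = Add(Rational(-5, 3), Pow(Add(N, N), -1)) = Add(Rational(-5, 3), Pow(Mul(2, N), -1)) = Add(Rational(-5, 3), Mul(Rational(1, 2), Pow(N, -1))))
Pow(Add(2114, Mul(Function('K')(Function('u')(-3)), Pow(-5124, -1))), -1) = Pow(Add(2114, Mul(-45, Pow(-5124, -1))), -1) = Pow(Add(2114, Mul(-45, Rational(-1, 5124))), -1) = Pow(Add(2114, Rational(15, 1708)), -1) = Pow(Rational(3610727, 1708), -1) = Rational(1708, 3610727)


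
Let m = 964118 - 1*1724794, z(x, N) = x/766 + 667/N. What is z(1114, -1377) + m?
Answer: -401173164788/527391 ≈ -7.6068e+5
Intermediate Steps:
z(x, N) = 667/N + x/766 (z(x, N) = x*(1/766) + 667/N = x/766 + 667/N = 667/N + x/766)
m = -760676 (m = 964118 - 1724794 = -760676)
z(1114, -1377) + m = (667/(-1377) + (1/766)*1114) - 760676 = (667*(-1/1377) + 557/383) - 760676 = (-667/1377 + 557/383) - 760676 = 511528/527391 - 760676 = -401173164788/527391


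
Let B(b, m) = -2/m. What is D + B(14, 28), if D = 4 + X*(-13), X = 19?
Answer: -3403/14 ≈ -243.07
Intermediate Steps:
D = -243 (D = 4 + 19*(-13) = 4 - 247 = -243)
D + B(14, 28) = -243 - 2/28 = -243 - 2*1/28 = -243 - 1/14 = -3403/14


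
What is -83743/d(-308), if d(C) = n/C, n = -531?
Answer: -25792844/531 ≈ -48574.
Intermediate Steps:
d(C) = -531/C
-83743/d(-308) = -83743/((-531/(-308))) = -83743/((-531*(-1/308))) = -83743/531/308 = -83743*308/531 = -25792844/531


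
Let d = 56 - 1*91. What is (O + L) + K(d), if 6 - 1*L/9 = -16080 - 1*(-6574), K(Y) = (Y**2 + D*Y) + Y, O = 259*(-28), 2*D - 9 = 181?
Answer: 76221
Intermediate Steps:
d = -35 (d = 56 - 91 = -35)
D = 95 (D = 9/2 + (1/2)*181 = 9/2 + 181/2 = 95)
O = -7252
K(Y) = Y**2 + 96*Y (K(Y) = (Y**2 + 95*Y) + Y = Y**2 + 96*Y)
L = 85608 (L = 54 - 9*(-16080 - 1*(-6574)) = 54 - 9*(-16080 + 6574) = 54 - 9*(-9506) = 54 + 85554 = 85608)
(O + L) + K(d) = (-7252 + 85608) - 35*(96 - 35) = 78356 - 35*61 = 78356 - 2135 = 76221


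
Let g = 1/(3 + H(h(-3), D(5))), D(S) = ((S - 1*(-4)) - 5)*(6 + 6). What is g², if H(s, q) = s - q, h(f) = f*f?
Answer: 1/1296 ≈ 0.00077160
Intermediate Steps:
D(S) = -12 + 12*S (D(S) = ((S + 4) - 5)*12 = ((4 + S) - 5)*12 = (-1 + S)*12 = -12 + 12*S)
h(f) = f²
g = -1/36 (g = 1/(3 + ((-3)² - (-12 + 12*5))) = 1/(3 + (9 - (-12 + 60))) = 1/(3 + (9 - 1*48)) = 1/(3 + (9 - 48)) = 1/(3 - 39) = 1/(-36) = -1/36 ≈ -0.027778)
g² = (-1/36)² = 1/1296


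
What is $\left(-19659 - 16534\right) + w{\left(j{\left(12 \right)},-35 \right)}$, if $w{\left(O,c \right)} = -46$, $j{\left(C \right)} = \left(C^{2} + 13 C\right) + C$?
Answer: $-36239$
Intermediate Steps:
$j{\left(C \right)} = C^{2} + 14 C$
$\left(-19659 - 16534\right) + w{\left(j{\left(12 \right)},-35 \right)} = \left(-19659 - 16534\right) - 46 = -36193 - 46 = -36239$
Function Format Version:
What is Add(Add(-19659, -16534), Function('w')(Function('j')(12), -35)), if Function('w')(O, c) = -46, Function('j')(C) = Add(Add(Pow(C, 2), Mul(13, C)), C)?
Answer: -36239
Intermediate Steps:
Function('j')(C) = Add(Pow(C, 2), Mul(14, C))
Add(Add(-19659, -16534), Function('w')(Function('j')(12), -35)) = Add(Add(-19659, -16534), -46) = Add(-36193, -46) = -36239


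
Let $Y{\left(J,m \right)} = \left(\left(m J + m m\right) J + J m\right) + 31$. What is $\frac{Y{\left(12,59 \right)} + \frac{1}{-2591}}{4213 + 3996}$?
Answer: $\frac{132159136}{21269519} \approx 6.2135$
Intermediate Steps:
$Y{\left(J,m \right)} = 31 + J m + J \left(m^{2} + J m\right)$ ($Y{\left(J,m \right)} = \left(\left(J m + m^{2}\right) J + J m\right) + 31 = \left(\left(m^{2} + J m\right) J + J m\right) + 31 = \left(J \left(m^{2} + J m\right) + J m\right) + 31 = \left(J m + J \left(m^{2} + J m\right)\right) + 31 = 31 + J m + J \left(m^{2} + J m\right)$)
$\frac{Y{\left(12,59 \right)} + \frac{1}{-2591}}{4213 + 3996} = \frac{\left(31 + 12 \cdot 59 + 12 \cdot 59^{2} + 59 \cdot 12^{2}\right) + \frac{1}{-2591}}{4213 + 3996} = \frac{\left(31 + 708 + 12 \cdot 3481 + 59 \cdot 144\right) - \frac{1}{2591}}{8209} = \left(\left(31 + 708 + 41772 + 8496\right) - \frac{1}{2591}\right) \frac{1}{8209} = \left(51007 - \frac{1}{2591}\right) \frac{1}{8209} = \frac{132159136}{2591} \cdot \frac{1}{8209} = \frac{132159136}{21269519}$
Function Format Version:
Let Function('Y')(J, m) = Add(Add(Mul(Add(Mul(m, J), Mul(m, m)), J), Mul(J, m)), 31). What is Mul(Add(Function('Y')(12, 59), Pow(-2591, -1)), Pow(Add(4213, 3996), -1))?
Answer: Rational(132159136, 21269519) ≈ 6.2135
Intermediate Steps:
Function('Y')(J, m) = Add(31, Mul(J, m), Mul(J, Add(Pow(m, 2), Mul(J, m)))) (Function('Y')(J, m) = Add(Add(Mul(Add(Mul(J, m), Pow(m, 2)), J), Mul(J, m)), 31) = Add(Add(Mul(Add(Pow(m, 2), Mul(J, m)), J), Mul(J, m)), 31) = Add(Add(Mul(J, Add(Pow(m, 2), Mul(J, m))), Mul(J, m)), 31) = Add(Add(Mul(J, m), Mul(J, Add(Pow(m, 2), Mul(J, m)))), 31) = Add(31, Mul(J, m), Mul(J, Add(Pow(m, 2), Mul(J, m)))))
Mul(Add(Function('Y')(12, 59), Pow(-2591, -1)), Pow(Add(4213, 3996), -1)) = Mul(Add(Add(31, Mul(12, 59), Mul(12, Pow(59, 2)), Mul(59, Pow(12, 2))), Pow(-2591, -1)), Pow(Add(4213, 3996), -1)) = Mul(Add(Add(31, 708, Mul(12, 3481), Mul(59, 144)), Rational(-1, 2591)), Pow(8209, -1)) = Mul(Add(Add(31, 708, 41772, 8496), Rational(-1, 2591)), Rational(1, 8209)) = Mul(Add(51007, Rational(-1, 2591)), Rational(1, 8209)) = Mul(Rational(132159136, 2591), Rational(1, 8209)) = Rational(132159136, 21269519)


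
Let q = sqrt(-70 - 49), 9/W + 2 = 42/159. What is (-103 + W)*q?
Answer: -9953*I*sqrt(119)/92 ≈ -1180.2*I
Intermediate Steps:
W = -477/92 (W = 9/(-2 + 42/159) = 9/(-2 + 42*(1/159)) = 9/(-2 + 14/53) = 9/(-92/53) = 9*(-53/92) = -477/92 ≈ -5.1848)
q = I*sqrt(119) (q = sqrt(-119) = I*sqrt(119) ≈ 10.909*I)
(-103 + W)*q = (-103 - 477/92)*(I*sqrt(119)) = -9953*I*sqrt(119)/92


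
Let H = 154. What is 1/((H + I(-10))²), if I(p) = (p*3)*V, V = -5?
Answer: 1/92416 ≈ 1.0821e-5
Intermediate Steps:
I(p) = -15*p (I(p) = (p*3)*(-5) = (3*p)*(-5) = -15*p)
1/((H + I(-10))²) = 1/((154 - 15*(-10))²) = 1/((154 + 150)²) = 1/(304²) = 1/92416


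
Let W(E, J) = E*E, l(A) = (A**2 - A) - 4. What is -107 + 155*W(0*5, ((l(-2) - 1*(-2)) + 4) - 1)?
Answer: -107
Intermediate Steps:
l(A) = -4 + A**2 - A
W(E, J) = E**2
-107 + 155*W(0*5, ((l(-2) - 1*(-2)) + 4) - 1) = -107 + 155*(0*5)**2 = -107 + 155*0**2 = -107 + 155*0 = -107 + 0 = -107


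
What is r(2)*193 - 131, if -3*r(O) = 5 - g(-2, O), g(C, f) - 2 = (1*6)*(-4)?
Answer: -1868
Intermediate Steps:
g(C, f) = -22 (g(C, f) = 2 + (1*6)*(-4) = 2 + 6*(-4) = 2 - 24 = -22)
r(O) = -9 (r(O) = -(5 - 1*(-22))/3 = -(5 + 22)/3 = -1/3*27 = -9)
r(2)*193 - 131 = -9*193 - 131 = -1737 - 131 = -1868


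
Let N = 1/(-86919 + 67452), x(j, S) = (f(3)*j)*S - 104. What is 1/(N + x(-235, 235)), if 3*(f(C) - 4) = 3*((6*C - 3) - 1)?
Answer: -19467/19353195919 ≈ -1.0059e-6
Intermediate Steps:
f(C) = 6*C (f(C) = 4 + (3*((6*C - 3) - 1))/3 = 4 + (3*((-3 + 6*C) - 1))/3 = 4 + (3*(-4 + 6*C))/3 = 4 + (-12 + 18*C)/3 = 4 + (-4 + 6*C) = 6*C)
x(j, S) = -104 + 18*S*j (x(j, S) = ((6*3)*j)*S - 104 = (18*j)*S - 104 = 18*S*j - 104 = -104 + 18*S*j)
N = -1/19467 (N = 1/(-19467) = -1/19467 ≈ -5.1369e-5)
1/(N + x(-235, 235)) = 1/(-1/19467 + (-104 + 18*235*(-235))) = 1/(-1/19467 + (-104 - 994050)) = 1/(-1/19467 - 994154) = 1/(-19353195919/19467) = -19467/19353195919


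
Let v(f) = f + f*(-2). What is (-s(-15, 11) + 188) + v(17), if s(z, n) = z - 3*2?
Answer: 192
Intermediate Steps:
v(f) = -f (v(f) = f - 2*f = -f)
s(z, n) = -6 + z (s(z, n) = z - 6 = -6 + z)
(-s(-15, 11) + 188) + v(17) = (-(-6 - 15) + 188) - 1*17 = (-1*(-21) + 188) - 17 = (21 + 188) - 17 = 209 - 17 = 192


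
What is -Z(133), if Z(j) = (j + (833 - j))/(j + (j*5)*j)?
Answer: -119/12654 ≈ -0.0094041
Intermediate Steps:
Z(j) = 833/(j + 5*j²) (Z(j) = 833/(j + (5*j)*j) = 833/(j + 5*j²))
-Z(133) = -833/(133*(1 + 5*133)) = -833/(133*(1 + 665)) = -833/(133*666) = -1*119/12654 = -119/12654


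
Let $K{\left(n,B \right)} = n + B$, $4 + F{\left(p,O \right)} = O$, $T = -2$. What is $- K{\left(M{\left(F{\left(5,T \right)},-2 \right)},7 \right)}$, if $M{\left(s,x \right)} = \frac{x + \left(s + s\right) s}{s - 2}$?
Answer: $\frac{7}{4} \approx 1.75$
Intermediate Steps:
$F{\left(p,O \right)} = -4 + O$
$M{\left(s,x \right)} = \frac{x + 2 s^{2}}{-2 + s}$ ($M{\left(s,x \right)} = \frac{x + 2 s s}{-2 + s} = \frac{x + 2 s^{2}}{-2 + s}$)
$K{\left(n,B \right)} = B + n$
$- K{\left(M{\left(F{\left(5,T \right)},-2 \right)},7 \right)} = - (7 + \frac{-2 + 2 \left(-4 - 2\right)^{2}}{-2 - 6}) = - (7 + \frac{-2 + 2 \left(-6\right)^{2}}{-2 - 6}) = - (7 + \frac{-2 + 2 \cdot 36}{-8}) = - (7 - \frac{-2 + 72}{8}) = - (7 - \frac{35}{4}) = \left(-1\right) \left(- \frac{7}{4}\right) = \frac{7}{4}$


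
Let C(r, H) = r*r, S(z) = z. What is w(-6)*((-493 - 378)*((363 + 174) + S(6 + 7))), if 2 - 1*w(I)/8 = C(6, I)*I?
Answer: -835463200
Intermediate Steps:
C(r, H) = r**2
w(I) = 16 - 288*I (w(I) = 16 - 8*6**2*I = 16 - 288*I)
w(-6)*((-493 - 378)*((363 + 174) + S(6 + 7))) = (16 - 288*(-6))*((-493 - 378)*((363 + 174) + (6 + 7))) = (16 + 1728)*(-871*(537 + 13)) = 1744*(-871*550) = 1744*(-479050) = -835463200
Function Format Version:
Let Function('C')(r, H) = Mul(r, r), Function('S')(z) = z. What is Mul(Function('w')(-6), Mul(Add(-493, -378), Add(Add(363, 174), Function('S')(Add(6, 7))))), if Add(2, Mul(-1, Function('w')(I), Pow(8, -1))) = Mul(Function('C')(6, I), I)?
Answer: -835463200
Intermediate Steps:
Function('C')(r, H) = Pow(r, 2)
Function('w')(I) = Add(16, Mul(-288, I)) (Function('w')(I) = Add(16, Mul(-8, Mul(Pow(6, 2), I))) = Add(16, Mul(-8, Mul(36, I))) = Add(16, Mul(-288, I)))
Mul(Function('w')(-6), Mul(Add(-493, -378), Add(Add(363, 174), Function('S')(Add(6, 7))))) = Mul(Add(16, Mul(-288, -6)), Mul(Add(-493, -378), Add(Add(363, 174), Add(6, 7)))) = Mul(Add(16, 1728), Mul(-871, Add(537, 13))) = Mul(1744, Mul(-871, 550)) = Mul(1744, -479050) = -835463200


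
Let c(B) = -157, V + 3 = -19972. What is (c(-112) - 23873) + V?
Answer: -44005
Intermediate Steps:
V = -19975 (V = -3 - 19972 = -19975)
(c(-112) - 23873) + V = (-157 - 23873) - 19975 = -24030 - 19975 = -44005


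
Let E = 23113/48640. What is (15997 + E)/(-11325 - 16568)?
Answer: -778117193/1356715520 ≈ -0.57353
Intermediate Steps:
E = 23113/48640 (E = 23113*(1/48640) = 23113/48640 ≈ 0.47518)
(15997 + E)/(-11325 - 16568) = (15997 + 23113/48640)/(-11325 - 16568) = (778117193/48640)/(-27893) = (778117193/48640)*(-1/27893) = -778117193/1356715520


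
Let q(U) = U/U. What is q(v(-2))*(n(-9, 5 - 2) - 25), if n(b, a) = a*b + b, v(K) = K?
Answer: -61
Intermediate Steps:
n(b, a) = b + a*b
q(U) = 1
q(v(-2))*(n(-9, 5 - 2) - 25) = 1*(-9*(1 + (5 - 2)) - 25) = 1*(-9*(1 + 3) - 25) = 1*(-9*4 - 25) = 1*(-36 - 25) = 1*(-61) = -61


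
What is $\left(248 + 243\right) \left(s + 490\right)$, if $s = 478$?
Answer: $475288$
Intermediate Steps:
$\left(248 + 243\right) \left(s + 490\right) = \left(248 + 243\right) \left(478 + 490\right) = 491 \cdot 968 = 475288$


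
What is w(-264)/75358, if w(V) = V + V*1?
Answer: -264/37679 ≈ -0.0070066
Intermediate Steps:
w(V) = 2*V (w(V) = V + V = 2*V)
w(-264)/75358 = (2*(-264))/75358 = -528*1/75358 = -264/37679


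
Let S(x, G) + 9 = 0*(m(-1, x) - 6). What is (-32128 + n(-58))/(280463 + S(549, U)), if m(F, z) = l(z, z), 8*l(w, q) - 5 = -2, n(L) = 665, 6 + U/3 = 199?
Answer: -31463/280454 ≈ -0.11219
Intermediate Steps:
U = 579 (U = -18 + 3*199 = -18 + 597 = 579)
l(w, q) = 3/8 (l(w, q) = 5/8 + (1/8)*(-2) = 5/8 - 1/4 = 3/8)
m(F, z) = 3/8
S(x, G) = -9 (S(x, G) = -9 + 0*(3/8 - 6) = -9 + 0*(-45/8) = -9 + 0 = -9)
(-32128 + n(-58))/(280463 + S(549, U)) = (-32128 + 665)/(280463 - 9) = -31463/280454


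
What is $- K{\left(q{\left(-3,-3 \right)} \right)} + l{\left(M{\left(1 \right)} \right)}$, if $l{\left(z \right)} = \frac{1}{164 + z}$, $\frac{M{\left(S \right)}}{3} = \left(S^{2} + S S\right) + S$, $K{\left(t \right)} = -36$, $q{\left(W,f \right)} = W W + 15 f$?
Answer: $\frac{6229}{173} \approx 36.006$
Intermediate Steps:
$q{\left(W,f \right)} = W^{2} + 15 f$
$M{\left(S \right)} = 3 S + 6 S^{2}$ ($M{\left(S \right)} = 3 \left(\left(S^{2} + S S\right) + S\right) = 3 \left(\left(S^{2} + S^{2}\right) + S\right) = 3 \left(2 S^{2} + S\right) = 3 \left(S + 2 S^{2}\right) = 3 S + 6 S^{2}$)
$- K{\left(q{\left(-3,-3 \right)} \right)} + l{\left(M{\left(1 \right)} \right)} = \left(-1\right) \left(-36\right) + \frac{1}{164 + 3 \cdot 1 \left(1 + 2 \cdot 1\right)} = 36 + \frac{1}{164 + 3 \cdot 1 \left(1 + 2\right)} = 36 + \frac{1}{164 + 3 \cdot 1 \cdot 3} = 36 + \frac{1}{164 + 9} = 36 + \frac{1}{173} = \frac{6229}{173}$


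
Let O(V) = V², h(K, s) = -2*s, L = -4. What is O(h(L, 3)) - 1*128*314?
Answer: -40156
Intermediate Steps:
O(h(L, 3)) - 1*128*314 = (-2*3)² - 1*128*314 = (-6)² - 128*314 = 36 - 40192 = -40156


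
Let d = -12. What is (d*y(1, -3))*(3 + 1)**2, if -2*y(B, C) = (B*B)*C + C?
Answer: -576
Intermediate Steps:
y(B, C) = -C/2 - C*B**2/2 (y(B, C) = -((B*B)*C + C)/2 = -(B**2*C + C)/2 = -(C*B**2 + C)/2 = -(C + C*B**2)/2 = -C/2 - C*B**2/2)
(d*y(1, -3))*(3 + 1)**2 = (-(-6)*(-3)*(1 + 1**2))*(3 + 1)**2 = -(-6)*(-3)*(1 + 1)*4**2 = -(-6)*(-3)*2*16 = -12*3*16 = -36*16 = -576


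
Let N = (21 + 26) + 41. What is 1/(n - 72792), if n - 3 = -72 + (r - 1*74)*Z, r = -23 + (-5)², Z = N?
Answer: -1/79197 ≈ -1.2627e-5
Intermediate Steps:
N = 88 (N = 47 + 41 = 88)
Z = 88
r = 2 (r = -23 + 25 = 2)
n = -6405 (n = 3 + (-72 + (2 - 1*74)*88) = 3 + (-72 + (2 - 74)*88) = 3 + (-72 - 72*88) = 3 + (-72 - 6336) = 3 - 6408 = -6405)
1/(n - 72792) = 1/(-6405 - 72792) = 1/(-79197) = -1/79197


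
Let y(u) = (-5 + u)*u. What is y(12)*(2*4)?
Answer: 672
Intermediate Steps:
y(u) = u*(-5 + u)
y(12)*(2*4) = (12*(-5 + 12))*(2*4) = (12*7)*8 = 84*8 = 672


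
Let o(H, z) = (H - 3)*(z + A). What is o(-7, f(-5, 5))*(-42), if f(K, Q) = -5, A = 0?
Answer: -2100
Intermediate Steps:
o(H, z) = z*(-3 + H) (o(H, z) = (H - 3)*(z + 0) = (-3 + H)*z = z*(-3 + H))
o(-7, f(-5, 5))*(-42) = -5*(-3 - 7)*(-42) = -5*(-10)*(-42) = 50*(-42) = -2100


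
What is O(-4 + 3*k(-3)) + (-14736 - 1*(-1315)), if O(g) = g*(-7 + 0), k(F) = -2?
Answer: -13351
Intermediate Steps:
O(g) = -7*g (O(g) = g*(-7) = -7*g)
O(-4 + 3*k(-3)) + (-14736 - 1*(-1315)) = -7*(-4 + 3*(-2)) + (-14736 - 1*(-1315)) = -7*(-4 - 6) + (-14736 + 1315) = -7*(-10) - 13421 = 70 - 13421 = -13351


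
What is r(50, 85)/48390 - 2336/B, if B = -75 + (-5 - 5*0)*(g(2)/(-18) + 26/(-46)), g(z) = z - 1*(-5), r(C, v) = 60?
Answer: 1559996902/46897975 ≈ 33.264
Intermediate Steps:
g(z) = 5 + z (g(z) = z + 5 = 5 + z)
B = -29075/414 (B = -75 + (-5 - 5*0)*((5 + 2)/(-18) + 26/(-46)) = -75 + (-5 + 0)*(7*(-1/18) + 26*(-1/46)) = -75 - 5*(-7/18 - 13/23) = -75 - 5*(-395/414) = -75 + 1975/414 = -29075/414 ≈ -70.229)
r(50, 85)/48390 - 2336/B = 60/48390 - 2336/(-29075/414) = 60*(1/48390) - 2336*(-414/29075) = 2/1613 + 967104/29075 = 1559996902/46897975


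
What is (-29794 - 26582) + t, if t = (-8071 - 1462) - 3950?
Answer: -69859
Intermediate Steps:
t = -13483 (t = -9533 - 3950 = -13483)
(-29794 - 26582) + t = (-29794 - 26582) - 13483 = -56376 - 13483 = -69859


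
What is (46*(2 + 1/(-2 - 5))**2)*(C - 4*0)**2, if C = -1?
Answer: 7774/49 ≈ 158.65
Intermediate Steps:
(46*(2 + 1/(-2 - 5))**2)*(C - 4*0)**2 = (46*(2 + 1/(-2 - 5))**2)*(-1 - 4*0)**2 = (46*(2 + 1/(-7))**2)*(-1 + 0)**2 = (46*(2 - 1/7)**2)*(-1)**2 = (46*(13/7)**2)*1 = (46*(169/49))*1 = (7774/49)*1 = 7774/49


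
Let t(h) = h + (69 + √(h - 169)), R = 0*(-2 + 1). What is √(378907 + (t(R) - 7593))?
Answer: √(371383 + 13*I) ≈ 609.41 + 0.01*I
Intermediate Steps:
R = 0 (R = 0*(-1) = 0)
t(h) = 69 + h + √(-169 + h) (t(h) = h + (69 + √(-169 + h)) = 69 + h + √(-169 + h))
√(378907 + (t(R) - 7593)) = √(378907 + ((69 + 0 + √(-169 + 0)) - 7593)) = √(378907 + ((69 + 0 + √(-169)) - 7593)) = √(378907 + ((69 + 0 + 13*I) - 7593)) = √(378907 + ((69 + 13*I) - 7593)) = √(378907 + (-7524 + 13*I)) = √(371383 + 13*I)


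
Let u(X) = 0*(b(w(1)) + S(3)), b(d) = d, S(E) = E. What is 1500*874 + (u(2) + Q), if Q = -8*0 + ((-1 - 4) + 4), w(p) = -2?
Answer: 1310999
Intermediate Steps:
Q = -1 (Q = 0 + (-5 + 4) = 0 - 1 = -1)
u(X) = 0 (u(X) = 0*(-2 + 3) = 0*1 = 0)
1500*874 + (u(2) + Q) = 1500*874 + (0 - 1) = 1311000 - 1 = 1310999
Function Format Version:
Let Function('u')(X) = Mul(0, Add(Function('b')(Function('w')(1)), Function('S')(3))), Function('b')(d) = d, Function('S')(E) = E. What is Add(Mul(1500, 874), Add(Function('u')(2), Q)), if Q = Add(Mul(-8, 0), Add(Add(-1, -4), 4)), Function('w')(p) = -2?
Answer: 1310999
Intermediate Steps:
Q = -1 (Q = Add(0, Add(-5, 4)) = Add(0, -1) = -1)
Function('u')(X) = 0 (Function('u')(X) = Mul(0, Add(-2, 3)) = Mul(0, 1) = 0)
Add(Mul(1500, 874), Add(Function('u')(2), Q)) = Add(Mul(1500, 874), Add(0, -1)) = Add(1311000, -1) = 1310999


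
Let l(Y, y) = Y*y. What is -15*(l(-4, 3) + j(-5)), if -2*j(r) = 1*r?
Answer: 285/2 ≈ 142.50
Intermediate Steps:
j(r) = -r/2
-15*(l(-4, 3) + j(-5)) = -15*(-4*3 - ½*(-5)) = -15*(-12 + 5/2) = -15*(-19/2) = 285/2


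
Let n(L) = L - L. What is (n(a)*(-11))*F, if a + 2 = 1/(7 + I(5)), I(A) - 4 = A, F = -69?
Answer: 0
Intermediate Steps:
I(A) = 4 + A
a = -31/16 (a = -2 + 1/(7 + (4 + 5)) = -2 + 1/(7 + 9) = -2 + 1/16 = -31/16 ≈ -1.9375)
n(L) = 0
(n(a)*(-11))*F = (0*(-11))*(-69) = 0*(-69) = 0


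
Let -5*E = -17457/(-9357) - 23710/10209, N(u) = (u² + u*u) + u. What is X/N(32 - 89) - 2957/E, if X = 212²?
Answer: -3031653541258999/93686399679 ≈ -32360.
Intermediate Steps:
X = 44944
N(u) = u + 2*u² (N(u) = (u² + u²) + u = 2*u² + u = u + 2*u²)
E = 14545319/159209355 (E = -(-17457/(-9357) - 23710/10209)/5 = -(-17457*(-1/9357) - 23710*1/10209)/5 = -(5819/3119 - 23710/10209)/5 = -⅕*(-14545319/31841871) = 14545319/159209355 ≈ 0.091360)
X/N(32 - 89) - 2957/E = 44944/(((32 - 89)*(1 + 2*(32 - 89)))) - 2957/14545319/159209355 = 44944/((-57*(1 + 2*(-57)))) - 2957*159209355/14545319 = 44944/((-57*(1 - 114))) - 470782062735/14545319 = 44944/((-57*(-113))) - 470782062735/14545319 = 44944/6441 - 470782062735/14545319 = -3031653541258999/93686399679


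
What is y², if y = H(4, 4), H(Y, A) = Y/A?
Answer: 1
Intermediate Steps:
y = 1 (y = 4/4 = 4*(¼) = 1)
y² = 1² = 1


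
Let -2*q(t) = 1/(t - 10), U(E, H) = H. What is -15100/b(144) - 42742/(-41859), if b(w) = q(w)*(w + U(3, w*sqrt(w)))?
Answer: 1176909821/544167 ≈ 2162.8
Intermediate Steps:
q(t) = -1/(2*(-10 + t)) (q(t) = -1/(2*(t - 10)) = -1/(2*(-10 + t)))
b(w) = -(w + w**(3/2))/(-20 + 2*w) (b(w) = (-1/(-20 + 2*w))*(w + w*sqrt(w)) = (-1/(-20 + 2*w))*(w + w**(3/2)) = -(w + w**(3/2))/(-20 + 2*w))
-15100/b(144) - 42742/(-41859) = -15100*2*(-10 + 144)/(-1*144 - 144**(3/2)) - 42742/(-41859) = -15100*268/(-144 - 1*1728) - 42742*(-1/41859) = -15100*268/(-144 - 1728) + 42742/41859 = -15100/((1/2)*(1/134)*(-1872)) + 42742/41859 = -15100/(-468/67) + 42742/41859 = -15100*(-67/468) + 42742/41859 = 252925/117 + 42742/41859 = 1176909821/544167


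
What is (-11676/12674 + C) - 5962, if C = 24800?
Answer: 119370568/6337 ≈ 18837.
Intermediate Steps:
(-11676/12674 + C) - 5962 = (-11676/12674 + 24800) - 5962 = (-11676*1/12674 + 24800) - 5962 = (-5838/6337 + 24800) - 5962 = 157151762/6337 - 5962 = 119370568/6337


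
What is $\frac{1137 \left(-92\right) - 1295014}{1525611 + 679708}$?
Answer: $- \frac{1399618}{2205319} \approx -0.63466$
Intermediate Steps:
$\frac{1137 \left(-92\right) - 1295014}{1525611 + 679708} = \frac{-104604 - 1295014}{2205319} = \left(-1399618\right) \frac{1}{2205319} = - \frac{1399618}{2205319}$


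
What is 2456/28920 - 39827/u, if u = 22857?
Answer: -45652502/27542685 ≈ -1.6575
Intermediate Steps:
2456/28920 - 39827/u = 2456/28920 - 39827/22857 = 2456*(1/28920) - 39827*1/22857 = 307/3615 - 39827/22857 = -45652502/27542685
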